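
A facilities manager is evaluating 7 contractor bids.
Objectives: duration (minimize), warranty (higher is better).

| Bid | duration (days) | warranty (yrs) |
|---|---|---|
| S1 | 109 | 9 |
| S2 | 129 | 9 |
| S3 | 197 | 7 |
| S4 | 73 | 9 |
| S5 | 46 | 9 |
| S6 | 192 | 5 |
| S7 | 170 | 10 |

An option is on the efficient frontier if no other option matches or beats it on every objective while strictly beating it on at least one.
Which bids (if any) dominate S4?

S5: duration 46≤73, warranty 9≥9 — dominates S4.
Others (S1, S2, S3, S6, S7) are each worse than S4 on at least one objective.

S5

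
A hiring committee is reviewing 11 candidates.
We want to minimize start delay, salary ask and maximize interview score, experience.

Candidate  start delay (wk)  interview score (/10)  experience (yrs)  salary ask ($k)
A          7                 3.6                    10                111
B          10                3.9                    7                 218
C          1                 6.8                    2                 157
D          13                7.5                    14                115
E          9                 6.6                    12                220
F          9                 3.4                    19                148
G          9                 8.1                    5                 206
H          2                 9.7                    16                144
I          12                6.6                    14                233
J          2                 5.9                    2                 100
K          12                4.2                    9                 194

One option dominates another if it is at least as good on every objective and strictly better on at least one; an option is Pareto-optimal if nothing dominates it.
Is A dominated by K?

K vs A: K is worse on start delay (12 vs 7), so it does not dominate A.

No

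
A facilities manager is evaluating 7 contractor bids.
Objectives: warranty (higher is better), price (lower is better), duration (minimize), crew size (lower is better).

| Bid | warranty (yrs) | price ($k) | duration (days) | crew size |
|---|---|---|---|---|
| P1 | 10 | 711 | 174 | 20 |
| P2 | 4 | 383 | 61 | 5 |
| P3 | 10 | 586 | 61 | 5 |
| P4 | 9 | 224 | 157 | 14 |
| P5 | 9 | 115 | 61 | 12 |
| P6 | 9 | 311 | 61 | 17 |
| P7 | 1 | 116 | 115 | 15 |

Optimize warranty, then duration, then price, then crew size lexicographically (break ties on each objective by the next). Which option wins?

First maximize warranty: best is 10, kept {P1, P3}.
Then minimize duration: best is 61, kept {P3}.

P3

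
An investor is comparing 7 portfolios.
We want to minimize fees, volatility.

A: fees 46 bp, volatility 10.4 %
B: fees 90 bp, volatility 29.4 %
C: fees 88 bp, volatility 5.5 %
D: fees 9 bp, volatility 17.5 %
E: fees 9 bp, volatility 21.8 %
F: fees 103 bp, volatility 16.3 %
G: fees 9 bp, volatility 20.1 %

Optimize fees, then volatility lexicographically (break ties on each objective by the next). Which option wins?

First minimize fees: best is 9, kept {D, E, G}.
Then minimize volatility: best is 17.5, kept {D}.

D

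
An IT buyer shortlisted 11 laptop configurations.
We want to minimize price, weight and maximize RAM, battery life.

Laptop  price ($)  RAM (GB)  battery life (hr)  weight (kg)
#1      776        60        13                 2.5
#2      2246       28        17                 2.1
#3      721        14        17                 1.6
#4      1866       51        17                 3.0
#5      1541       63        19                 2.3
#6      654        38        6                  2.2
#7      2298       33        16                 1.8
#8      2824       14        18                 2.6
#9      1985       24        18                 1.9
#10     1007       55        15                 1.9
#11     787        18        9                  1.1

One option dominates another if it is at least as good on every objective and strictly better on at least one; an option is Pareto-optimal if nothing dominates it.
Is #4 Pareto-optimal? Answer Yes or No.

#5 vs #4: price 1541≤1866, RAM 63≥51, battery life 19≥17, weight 2.3≤3.0 — #5 is at least as good on every objective and strictly better on at least one, so #5 dominates #4.

No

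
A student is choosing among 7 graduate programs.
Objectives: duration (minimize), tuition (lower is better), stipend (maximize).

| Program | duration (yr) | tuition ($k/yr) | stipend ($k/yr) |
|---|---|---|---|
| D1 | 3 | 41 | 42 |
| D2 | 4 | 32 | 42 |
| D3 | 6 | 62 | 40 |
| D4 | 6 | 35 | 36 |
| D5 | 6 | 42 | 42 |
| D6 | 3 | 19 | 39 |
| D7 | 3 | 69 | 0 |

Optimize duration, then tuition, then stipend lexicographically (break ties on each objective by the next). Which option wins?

First minimize duration: best is 3, kept {D1, D6, D7}.
Then minimize tuition: best is 19, kept {D6}.

D6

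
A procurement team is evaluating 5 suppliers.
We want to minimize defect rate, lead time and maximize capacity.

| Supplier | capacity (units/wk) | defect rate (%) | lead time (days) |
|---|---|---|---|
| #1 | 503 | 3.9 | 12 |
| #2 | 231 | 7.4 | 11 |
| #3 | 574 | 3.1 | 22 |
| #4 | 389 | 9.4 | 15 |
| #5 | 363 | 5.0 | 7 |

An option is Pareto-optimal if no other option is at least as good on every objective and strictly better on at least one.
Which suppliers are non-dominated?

#1, #3, #5

#1: not dominated.
#2: dominated by #5 (capacity 363≥231, defect rate 5.0≤7.4, lead time 7≤11).
#3: not dominated (best capacity).
#4: dominated by #1 (capacity 503≥389, defect rate 3.9≤9.4, lead time 12≤15).
#5: not dominated (best lead time).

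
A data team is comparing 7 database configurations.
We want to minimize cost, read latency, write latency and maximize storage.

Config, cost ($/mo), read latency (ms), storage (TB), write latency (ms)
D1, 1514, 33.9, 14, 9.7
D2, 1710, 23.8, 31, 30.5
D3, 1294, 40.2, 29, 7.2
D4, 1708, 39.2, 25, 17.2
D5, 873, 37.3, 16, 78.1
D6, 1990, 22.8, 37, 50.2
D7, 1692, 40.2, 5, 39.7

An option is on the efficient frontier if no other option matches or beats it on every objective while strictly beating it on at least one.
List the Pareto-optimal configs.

D1: not dominated.
D2: not dominated.
D3: not dominated (best write latency).
D4: not dominated.
D5: not dominated (best cost).
D6: not dominated (best read latency).
D7: dominated by D1 (cost 1514≤1692, read latency 33.9≤40.2, storage 14≥5, write latency 9.7≤39.7).

D1, D2, D3, D4, D5, D6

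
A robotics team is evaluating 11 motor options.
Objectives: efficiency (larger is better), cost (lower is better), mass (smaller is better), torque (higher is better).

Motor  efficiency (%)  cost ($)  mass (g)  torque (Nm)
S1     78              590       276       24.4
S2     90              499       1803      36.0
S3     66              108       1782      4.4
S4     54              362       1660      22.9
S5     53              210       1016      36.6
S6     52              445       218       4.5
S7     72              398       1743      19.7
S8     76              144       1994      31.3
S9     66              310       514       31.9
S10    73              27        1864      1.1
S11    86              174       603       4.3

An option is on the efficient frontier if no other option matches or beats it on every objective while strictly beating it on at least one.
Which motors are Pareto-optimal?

S1: not dominated.
S2: not dominated (best efficiency).
S3: not dominated.
S4: dominated by S9 (efficiency 66≥54, cost 310≤362, mass 514≤1660, torque 31.9≥22.9).
S5: not dominated (best torque).
S6: not dominated (best mass).
S7: not dominated.
S8: not dominated.
S9: not dominated.
S10: not dominated (best cost).
S11: not dominated.

S1, S2, S3, S5, S6, S7, S8, S9, S10, S11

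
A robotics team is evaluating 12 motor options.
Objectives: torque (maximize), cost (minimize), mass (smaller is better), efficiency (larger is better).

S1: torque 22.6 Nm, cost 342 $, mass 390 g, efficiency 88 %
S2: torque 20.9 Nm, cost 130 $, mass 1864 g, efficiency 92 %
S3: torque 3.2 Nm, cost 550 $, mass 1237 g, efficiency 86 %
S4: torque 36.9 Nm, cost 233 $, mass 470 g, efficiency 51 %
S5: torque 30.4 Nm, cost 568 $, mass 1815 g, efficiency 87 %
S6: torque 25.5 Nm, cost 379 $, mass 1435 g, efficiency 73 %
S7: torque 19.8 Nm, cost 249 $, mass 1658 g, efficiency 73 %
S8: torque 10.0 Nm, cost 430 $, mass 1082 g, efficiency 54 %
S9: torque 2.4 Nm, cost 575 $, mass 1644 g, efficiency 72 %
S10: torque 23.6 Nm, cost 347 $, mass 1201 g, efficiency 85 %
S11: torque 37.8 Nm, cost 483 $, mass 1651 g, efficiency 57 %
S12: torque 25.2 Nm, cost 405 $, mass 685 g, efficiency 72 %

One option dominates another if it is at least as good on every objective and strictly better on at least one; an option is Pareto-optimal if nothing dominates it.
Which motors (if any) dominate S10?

S1: worse on torque (22.6 vs 23.6).
S2: worse on torque (20.9 vs 23.6).
S3: worse on torque (3.2 vs 23.6).
S4: worse on efficiency (51 vs 85).
S5: worse on cost (568 vs 347).
S6: worse on cost (379 vs 347).
S7: worse on torque (19.8 vs 23.6).
S8: worse on torque (10.0 vs 23.6).
S9: worse on torque (2.4 vs 23.6).
S11: worse on cost (483 vs 347).
S12: worse on cost (405 vs 347).
No option dominates S10.

none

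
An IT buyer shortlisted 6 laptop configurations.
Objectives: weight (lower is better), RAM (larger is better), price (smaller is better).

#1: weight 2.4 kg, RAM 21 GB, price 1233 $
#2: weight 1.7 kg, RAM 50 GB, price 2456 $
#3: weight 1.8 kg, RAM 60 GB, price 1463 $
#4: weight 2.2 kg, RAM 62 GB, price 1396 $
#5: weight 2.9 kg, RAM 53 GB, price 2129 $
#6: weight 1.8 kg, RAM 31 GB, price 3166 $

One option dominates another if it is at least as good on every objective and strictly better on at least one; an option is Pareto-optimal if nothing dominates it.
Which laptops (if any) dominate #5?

#3, #4

#3: weight 1.8≤2.9, RAM 60≥53, price 1463≤2129 — dominates #5.
#4: weight 2.2≤2.9, RAM 62≥53, price 1396≤2129 — dominates #5.
Others (#1, #2, #6) are each worse than #5 on at least one objective.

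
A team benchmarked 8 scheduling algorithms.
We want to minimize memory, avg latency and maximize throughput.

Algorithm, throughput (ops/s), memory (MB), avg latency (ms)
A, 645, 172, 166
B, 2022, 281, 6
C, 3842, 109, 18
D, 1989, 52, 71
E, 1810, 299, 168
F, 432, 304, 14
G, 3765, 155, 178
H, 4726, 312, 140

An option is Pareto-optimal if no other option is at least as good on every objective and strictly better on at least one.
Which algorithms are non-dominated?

A: dominated by C (throughput 3842≥645, memory 109≤172, avg latency 18≤166).
B: not dominated (best avg latency).
C: not dominated.
D: not dominated (best memory).
E: dominated by B (throughput 2022≥1810, memory 281≤299, avg latency 6≤168).
F: dominated by B (throughput 2022≥432, memory 281≤304, avg latency 6≤14).
G: dominated by C (throughput 3842≥3765, memory 109≤155, avg latency 18≤178).
H: not dominated (best throughput).

B, C, D, H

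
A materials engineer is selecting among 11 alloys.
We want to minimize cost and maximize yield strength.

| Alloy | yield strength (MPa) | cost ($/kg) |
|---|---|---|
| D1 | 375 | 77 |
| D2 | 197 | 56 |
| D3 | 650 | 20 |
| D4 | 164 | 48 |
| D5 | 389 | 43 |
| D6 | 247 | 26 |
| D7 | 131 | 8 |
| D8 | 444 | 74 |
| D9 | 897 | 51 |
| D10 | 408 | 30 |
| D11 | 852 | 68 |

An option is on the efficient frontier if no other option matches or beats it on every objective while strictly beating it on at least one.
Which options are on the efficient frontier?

D1: dominated by D3 (yield strength 650≥375, cost 20≤77).
D2: dominated by D3 (yield strength 650≥197, cost 20≤56).
D3: not dominated.
D4: dominated by D3 (yield strength 650≥164, cost 20≤48).
D5: dominated by D3 (yield strength 650≥389, cost 20≤43).
D6: dominated by D3 (yield strength 650≥247, cost 20≤26).
D7: not dominated (best cost).
D8: dominated by D3 (yield strength 650≥444, cost 20≤74).
D9: not dominated (best yield strength).
D10: dominated by D3 (yield strength 650≥408, cost 20≤30).
D11: dominated by D9 (yield strength 897≥852, cost 51≤68).

D3, D7, D9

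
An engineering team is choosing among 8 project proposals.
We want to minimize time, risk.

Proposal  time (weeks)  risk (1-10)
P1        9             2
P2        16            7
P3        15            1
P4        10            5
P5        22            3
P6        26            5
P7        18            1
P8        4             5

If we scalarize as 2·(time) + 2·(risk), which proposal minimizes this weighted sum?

P1: 2·9 + 2·2 = 22
P2: 2·16 + 2·7 = 46
P3: 2·15 + 2·1 = 32
P4: 2·10 + 2·5 = 30
P5: 2·22 + 2·3 = 50
P6: 2·26 + 2·5 = 62
P7: 2·18 + 2·1 = 38
P8: 2·4 + 2·5 = 18
Lowest: P8 at 18.

P8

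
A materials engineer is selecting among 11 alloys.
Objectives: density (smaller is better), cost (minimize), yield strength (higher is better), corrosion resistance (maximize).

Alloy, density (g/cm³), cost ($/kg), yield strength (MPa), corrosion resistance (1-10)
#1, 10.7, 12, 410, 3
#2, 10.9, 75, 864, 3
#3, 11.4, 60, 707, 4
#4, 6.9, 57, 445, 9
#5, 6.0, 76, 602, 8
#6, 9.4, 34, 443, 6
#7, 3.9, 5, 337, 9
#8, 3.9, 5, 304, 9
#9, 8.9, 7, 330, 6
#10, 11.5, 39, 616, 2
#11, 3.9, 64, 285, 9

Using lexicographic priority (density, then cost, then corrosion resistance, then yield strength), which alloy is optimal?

#7

First minimize density: best is 3.9, kept {#7, #8, #11}.
Then minimize cost: best is 5, kept {#7, #8}.
Then maximize corrosion resistance: best is 9, kept {#7, #8}.
Then maximize yield strength: best is 337, kept {#7}.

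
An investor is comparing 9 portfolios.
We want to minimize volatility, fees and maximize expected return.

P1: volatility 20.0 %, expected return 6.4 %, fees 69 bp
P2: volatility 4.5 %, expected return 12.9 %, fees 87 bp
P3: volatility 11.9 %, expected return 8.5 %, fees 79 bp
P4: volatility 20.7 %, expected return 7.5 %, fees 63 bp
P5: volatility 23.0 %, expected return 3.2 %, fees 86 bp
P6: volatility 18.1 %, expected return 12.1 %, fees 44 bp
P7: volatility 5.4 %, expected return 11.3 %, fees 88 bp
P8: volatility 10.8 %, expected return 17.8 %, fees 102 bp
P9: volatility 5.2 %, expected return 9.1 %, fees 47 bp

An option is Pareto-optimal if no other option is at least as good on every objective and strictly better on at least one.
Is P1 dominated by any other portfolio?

Yes

P6 vs P1: volatility 18.1≤20.0, expected return 12.1≥6.4, fees 44≤69 — P6 is at least as good on every objective and strictly better on at least one, so P6 dominates P1.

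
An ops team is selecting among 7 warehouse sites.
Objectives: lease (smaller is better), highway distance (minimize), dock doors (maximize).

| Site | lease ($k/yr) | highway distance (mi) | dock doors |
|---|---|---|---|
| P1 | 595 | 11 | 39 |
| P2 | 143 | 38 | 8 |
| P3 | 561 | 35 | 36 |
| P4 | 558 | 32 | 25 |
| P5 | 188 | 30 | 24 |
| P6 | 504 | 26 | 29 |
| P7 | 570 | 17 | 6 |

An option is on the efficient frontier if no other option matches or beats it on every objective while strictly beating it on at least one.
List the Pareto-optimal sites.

P1, P2, P3, P5, P6, P7

P1: not dominated (best highway distance).
P2: not dominated (best lease).
P3: not dominated.
P4: dominated by P6 (lease 504≤558, highway distance 26≤32, dock doors 29≥25).
P5: not dominated.
P6: not dominated.
P7: not dominated.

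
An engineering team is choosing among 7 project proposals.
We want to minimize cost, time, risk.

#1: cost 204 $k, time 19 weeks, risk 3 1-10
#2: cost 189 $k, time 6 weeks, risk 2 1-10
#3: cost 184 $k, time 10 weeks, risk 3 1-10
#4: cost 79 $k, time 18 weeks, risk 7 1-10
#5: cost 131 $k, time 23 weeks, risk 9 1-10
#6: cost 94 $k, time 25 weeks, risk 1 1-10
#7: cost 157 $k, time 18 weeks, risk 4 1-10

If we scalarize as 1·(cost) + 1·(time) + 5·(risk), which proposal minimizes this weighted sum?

#1: 1·204 + 1·19 + 5·3 = 238
#2: 1·189 + 1·6 + 5·2 = 205
#3: 1·184 + 1·10 + 5·3 = 209
#4: 1·79 + 1·18 + 5·7 = 132
#5: 1·131 + 1·23 + 5·9 = 199
#6: 1·94 + 1·25 + 5·1 = 124
#7: 1·157 + 1·18 + 5·4 = 195
Lowest: #6 at 124.

#6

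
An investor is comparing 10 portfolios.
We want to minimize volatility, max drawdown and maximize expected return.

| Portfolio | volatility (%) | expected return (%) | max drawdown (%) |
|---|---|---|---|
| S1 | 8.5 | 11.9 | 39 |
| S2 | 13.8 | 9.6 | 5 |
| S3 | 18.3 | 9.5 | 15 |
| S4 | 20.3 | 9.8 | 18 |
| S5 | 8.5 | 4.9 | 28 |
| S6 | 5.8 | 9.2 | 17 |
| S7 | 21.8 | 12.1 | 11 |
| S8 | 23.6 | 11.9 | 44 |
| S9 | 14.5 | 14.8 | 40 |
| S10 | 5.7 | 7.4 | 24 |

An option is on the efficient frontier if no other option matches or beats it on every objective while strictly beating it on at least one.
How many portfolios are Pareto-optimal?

S1: not dominated.
S2: not dominated (best max drawdown).
S3: dominated by S2 (volatility 13.8≤18.3, expected return 9.6≥9.5, max drawdown 5≤15).
S4: not dominated.
S5: dominated by S6 (volatility 5.8≤8.5, expected return 9.2≥4.9, max drawdown 17≤28).
S6: not dominated.
S7: not dominated.
S8: dominated by S1 (volatility 8.5≤23.6, expected return 11.9≥11.9, max drawdown 39≤44).
S9: not dominated (best expected return).
S10: not dominated (best volatility).
Pareto-optimal: S1, S2, S4, S6, S7, S9, S10 → 7.

7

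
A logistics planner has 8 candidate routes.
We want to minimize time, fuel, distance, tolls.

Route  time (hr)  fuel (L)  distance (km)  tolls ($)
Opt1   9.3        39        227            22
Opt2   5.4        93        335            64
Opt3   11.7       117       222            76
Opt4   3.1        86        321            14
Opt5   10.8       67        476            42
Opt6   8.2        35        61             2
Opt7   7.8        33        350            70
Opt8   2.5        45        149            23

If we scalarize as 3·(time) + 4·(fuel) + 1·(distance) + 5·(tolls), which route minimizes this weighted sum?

Opt1: 3·9.3 + 4·39 + 1·227 + 5·22 = 520.9
Opt2: 3·5.4 + 4·93 + 1·335 + 5·64 = 1043.2
Opt3: 3·11.7 + 4·117 + 1·222 + 5·76 = 1105.1
Opt4: 3·3.1 + 4·86 + 1·321 + 5·14 = 744.3
Opt5: 3·10.8 + 4·67 + 1·476 + 5·42 = 986.4
Opt6: 3·8.2 + 4·35 + 1·61 + 5·2 = 235.6
Opt7: 3·7.8 + 4·33 + 1·350 + 5·70 = 855.4
Opt8: 3·2.5 + 4·45 + 1·149 + 5·23 = 451.5
Lowest: Opt6 at 235.6.

Opt6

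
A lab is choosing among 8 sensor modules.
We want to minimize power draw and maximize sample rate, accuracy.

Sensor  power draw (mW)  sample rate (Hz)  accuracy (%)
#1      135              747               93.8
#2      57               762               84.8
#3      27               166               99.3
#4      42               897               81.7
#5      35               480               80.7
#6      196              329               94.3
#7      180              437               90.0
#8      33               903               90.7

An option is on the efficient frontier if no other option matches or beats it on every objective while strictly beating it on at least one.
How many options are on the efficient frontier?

4

#1: not dominated.
#2: dominated by #8 (power draw 33≤57, sample rate 903≥762, accuracy 90.7≥84.8).
#3: not dominated (best power draw).
#4: dominated by #8 (power draw 33≤42, sample rate 903≥897, accuracy 90.7≥81.7).
#5: dominated by #8 (power draw 33≤35, sample rate 903≥480, accuracy 90.7≥80.7).
#6: not dominated.
#7: dominated by #1 (power draw 135≤180, sample rate 747≥437, accuracy 93.8≥90.0).
#8: not dominated (best sample rate).
Pareto-optimal: #1, #3, #6, #8 → 4.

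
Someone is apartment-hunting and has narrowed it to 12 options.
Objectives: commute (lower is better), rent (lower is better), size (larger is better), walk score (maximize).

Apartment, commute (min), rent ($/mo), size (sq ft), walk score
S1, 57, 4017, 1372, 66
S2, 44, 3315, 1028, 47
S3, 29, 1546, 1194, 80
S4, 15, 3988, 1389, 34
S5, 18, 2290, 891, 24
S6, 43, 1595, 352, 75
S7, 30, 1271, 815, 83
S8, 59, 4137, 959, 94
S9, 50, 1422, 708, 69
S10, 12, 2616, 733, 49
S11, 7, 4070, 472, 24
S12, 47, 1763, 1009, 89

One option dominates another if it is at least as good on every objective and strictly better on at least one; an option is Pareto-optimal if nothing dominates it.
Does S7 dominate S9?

Yes

S7 vs S9: commute 30≤50, rent 1271≤1422, size 815≥708, walk score 83≥69 — S7 is at least as good on every objective with at least one strict improvement.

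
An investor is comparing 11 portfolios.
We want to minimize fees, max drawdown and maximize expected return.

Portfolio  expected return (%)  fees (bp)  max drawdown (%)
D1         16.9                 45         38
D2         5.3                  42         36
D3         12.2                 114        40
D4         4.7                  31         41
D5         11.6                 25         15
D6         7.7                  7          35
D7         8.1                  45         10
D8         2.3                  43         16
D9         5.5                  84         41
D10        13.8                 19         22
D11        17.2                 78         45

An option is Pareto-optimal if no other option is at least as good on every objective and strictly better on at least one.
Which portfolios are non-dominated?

D1, D5, D6, D7, D10, D11

D1: not dominated.
D2: dominated by D5 (expected return 11.6≥5.3, fees 25≤42, max drawdown 15≤36).
D3: dominated by D1 (expected return 16.9≥12.2, fees 45≤114, max drawdown 38≤40).
D4: dominated by D5 (expected return 11.6≥4.7, fees 25≤31, max drawdown 15≤41).
D5: not dominated.
D6: not dominated (best fees).
D7: not dominated (best max drawdown).
D8: dominated by D5 (expected return 11.6≥2.3, fees 25≤43, max drawdown 15≤16).
D9: dominated by D1 (expected return 16.9≥5.5, fees 45≤84, max drawdown 38≤41).
D10: not dominated.
D11: not dominated (best expected return).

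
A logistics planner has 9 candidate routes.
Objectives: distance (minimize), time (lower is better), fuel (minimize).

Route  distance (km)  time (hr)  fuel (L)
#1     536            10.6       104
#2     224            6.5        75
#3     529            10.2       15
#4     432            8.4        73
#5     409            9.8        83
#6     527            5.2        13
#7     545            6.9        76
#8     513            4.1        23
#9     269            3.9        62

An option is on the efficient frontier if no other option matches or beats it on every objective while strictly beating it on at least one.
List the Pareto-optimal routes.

#2, #6, #8, #9

#1: dominated by #2 (distance 224≤536, time 6.5≤10.6, fuel 75≤104).
#2: not dominated (best distance).
#3: dominated by #6 (distance 527≤529, time 5.2≤10.2, fuel 13≤15).
#4: dominated by #9 (distance 269≤432, time 3.9≤8.4, fuel 62≤73).
#5: dominated by #2 (distance 224≤409, time 6.5≤9.8, fuel 75≤83).
#6: not dominated (best fuel).
#7: dominated by #2 (distance 224≤545, time 6.5≤6.9, fuel 75≤76).
#8: not dominated.
#9: not dominated (best time).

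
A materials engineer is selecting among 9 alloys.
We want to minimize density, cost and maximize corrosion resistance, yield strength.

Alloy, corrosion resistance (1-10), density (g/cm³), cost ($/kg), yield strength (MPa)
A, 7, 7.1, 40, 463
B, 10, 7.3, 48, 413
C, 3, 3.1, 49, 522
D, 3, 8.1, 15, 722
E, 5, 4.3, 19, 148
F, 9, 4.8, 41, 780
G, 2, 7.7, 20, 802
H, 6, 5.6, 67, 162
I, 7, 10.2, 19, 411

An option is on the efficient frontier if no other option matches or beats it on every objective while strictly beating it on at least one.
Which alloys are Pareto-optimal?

A: not dominated.
B: not dominated (best corrosion resistance).
C: not dominated (best density).
D: not dominated (best cost).
E: not dominated.
F: not dominated.
G: not dominated (best yield strength).
H: dominated by F (corrosion resistance 9≥6, density 4.8≤5.6, cost 41≤67, yield strength 780≥162).
I: not dominated.

A, B, C, D, E, F, G, I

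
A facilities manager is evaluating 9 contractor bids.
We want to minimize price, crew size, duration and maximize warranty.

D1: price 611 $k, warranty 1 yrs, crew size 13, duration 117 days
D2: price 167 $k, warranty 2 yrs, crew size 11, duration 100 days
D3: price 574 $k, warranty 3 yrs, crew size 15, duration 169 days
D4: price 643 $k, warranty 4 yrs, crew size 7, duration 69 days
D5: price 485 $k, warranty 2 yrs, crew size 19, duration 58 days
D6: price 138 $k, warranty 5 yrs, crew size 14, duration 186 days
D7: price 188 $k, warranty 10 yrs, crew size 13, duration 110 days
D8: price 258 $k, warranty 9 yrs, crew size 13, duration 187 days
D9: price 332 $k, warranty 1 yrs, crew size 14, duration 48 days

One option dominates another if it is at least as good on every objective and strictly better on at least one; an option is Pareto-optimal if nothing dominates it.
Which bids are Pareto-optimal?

D2, D4, D5, D6, D7, D9

D1: dominated by D2 (price 167≤611, warranty 2≥1, crew size 11≤13, duration 100≤117).
D2: not dominated.
D3: dominated by D7 (price 188≤574, warranty 10≥3, crew size 13≤15, duration 110≤169).
D4: not dominated (best crew size).
D5: not dominated.
D6: not dominated (best price).
D7: not dominated (best warranty).
D8: dominated by D7 (price 188≤258, warranty 10≥9, crew size 13≤13, duration 110≤187).
D9: not dominated (best duration).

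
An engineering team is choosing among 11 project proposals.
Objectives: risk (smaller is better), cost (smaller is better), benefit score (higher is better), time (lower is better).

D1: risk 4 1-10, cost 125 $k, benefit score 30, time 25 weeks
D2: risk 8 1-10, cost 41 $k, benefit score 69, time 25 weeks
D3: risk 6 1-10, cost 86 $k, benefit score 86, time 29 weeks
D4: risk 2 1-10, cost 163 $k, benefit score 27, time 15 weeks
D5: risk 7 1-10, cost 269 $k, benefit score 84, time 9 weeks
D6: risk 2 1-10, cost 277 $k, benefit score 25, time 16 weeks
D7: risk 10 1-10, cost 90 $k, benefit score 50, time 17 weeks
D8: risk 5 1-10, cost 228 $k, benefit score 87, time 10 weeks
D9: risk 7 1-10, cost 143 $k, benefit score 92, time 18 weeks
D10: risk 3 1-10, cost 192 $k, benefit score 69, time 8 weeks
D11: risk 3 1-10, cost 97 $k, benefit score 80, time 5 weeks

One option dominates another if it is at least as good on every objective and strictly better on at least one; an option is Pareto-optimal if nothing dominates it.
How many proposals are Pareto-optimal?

D1: dominated by D11 (risk 3≤4, cost 97≤125, benefit score 80≥30, time 5≤25).
D2: not dominated (best cost).
D3: not dominated.
D4: not dominated.
D5: not dominated.
D6: dominated by D4 (risk 2≤2, cost 163≤277, benefit score 27≥25, time 15≤16).
D7: not dominated.
D8: not dominated.
D9: not dominated (best benefit score).
D10: dominated by D11 (risk 3≤3, cost 97≤192, benefit score 80≥69, time 5≤8).
D11: not dominated (best time).
Pareto-optimal: D2, D3, D4, D5, D7, D8, D9, D11 → 8.

8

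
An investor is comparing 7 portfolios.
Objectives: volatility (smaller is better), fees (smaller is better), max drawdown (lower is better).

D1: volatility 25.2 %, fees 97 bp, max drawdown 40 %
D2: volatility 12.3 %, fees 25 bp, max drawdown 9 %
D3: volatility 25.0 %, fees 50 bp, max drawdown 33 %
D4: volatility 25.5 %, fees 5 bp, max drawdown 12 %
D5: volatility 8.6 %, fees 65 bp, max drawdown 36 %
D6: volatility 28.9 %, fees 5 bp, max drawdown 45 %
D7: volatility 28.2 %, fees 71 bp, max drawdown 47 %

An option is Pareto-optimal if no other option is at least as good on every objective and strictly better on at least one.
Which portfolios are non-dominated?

D1: dominated by D2 (volatility 12.3≤25.2, fees 25≤97, max drawdown 9≤40).
D2: not dominated (best max drawdown).
D3: dominated by D2 (volatility 12.3≤25.0, fees 25≤50, max drawdown 9≤33).
D4: not dominated.
D5: not dominated (best volatility).
D6: dominated by D4 (volatility 25.5≤28.9, fees 5≤5, max drawdown 12≤45).
D7: dominated by D2 (volatility 12.3≤28.2, fees 25≤71, max drawdown 9≤47).

D2, D4, D5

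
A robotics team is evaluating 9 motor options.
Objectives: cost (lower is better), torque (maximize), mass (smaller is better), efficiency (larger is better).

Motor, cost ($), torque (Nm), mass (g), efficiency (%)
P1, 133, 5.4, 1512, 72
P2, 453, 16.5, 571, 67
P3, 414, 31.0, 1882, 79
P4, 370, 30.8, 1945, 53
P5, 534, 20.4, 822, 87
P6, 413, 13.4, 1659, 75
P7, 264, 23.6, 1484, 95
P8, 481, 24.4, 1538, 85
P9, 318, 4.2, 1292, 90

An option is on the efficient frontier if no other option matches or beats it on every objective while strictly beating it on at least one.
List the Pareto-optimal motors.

P1: not dominated (best cost).
P2: not dominated (best mass).
P3: not dominated (best torque).
P4: not dominated.
P5: not dominated.
P6: dominated by P7 (cost 264≤413, torque 23.6≥13.4, mass 1484≤1659, efficiency 95≥75).
P7: not dominated (best efficiency).
P8: not dominated.
P9: not dominated.

P1, P2, P3, P4, P5, P7, P8, P9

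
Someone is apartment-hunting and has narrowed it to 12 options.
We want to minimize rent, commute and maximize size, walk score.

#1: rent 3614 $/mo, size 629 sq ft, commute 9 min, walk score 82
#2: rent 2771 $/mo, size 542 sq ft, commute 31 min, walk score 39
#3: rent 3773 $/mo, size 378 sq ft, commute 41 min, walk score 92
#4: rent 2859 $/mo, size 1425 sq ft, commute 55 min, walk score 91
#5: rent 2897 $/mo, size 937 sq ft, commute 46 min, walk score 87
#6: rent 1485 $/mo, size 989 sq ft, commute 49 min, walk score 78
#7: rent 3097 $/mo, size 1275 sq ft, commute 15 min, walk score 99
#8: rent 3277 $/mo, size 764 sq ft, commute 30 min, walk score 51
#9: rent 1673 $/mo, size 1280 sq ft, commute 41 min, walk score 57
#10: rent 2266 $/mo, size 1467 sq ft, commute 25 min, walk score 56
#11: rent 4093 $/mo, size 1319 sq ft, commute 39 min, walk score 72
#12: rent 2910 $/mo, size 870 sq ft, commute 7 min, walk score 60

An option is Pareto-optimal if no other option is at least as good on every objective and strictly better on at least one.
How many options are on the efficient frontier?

9

#1: not dominated.
#2: dominated by #10 (rent 2266≤2771, size 1467≥542, commute 25≤31, walk score 56≥39).
#3: dominated by #7 (rent 3097≤3773, size 1275≥378, commute 15≤41, walk score 99≥92).
#4: not dominated.
#5: not dominated.
#6: not dominated (best rent).
#7: not dominated (best walk score).
#8: dominated by #7 (rent 3097≤3277, size 1275≥764, commute 15≤30, walk score 99≥51).
#9: not dominated.
#10: not dominated (best size).
#11: not dominated.
#12: not dominated (best commute).
Pareto-optimal: #1, #4, #5, #6, #7, #9, #10, #11, #12 → 9.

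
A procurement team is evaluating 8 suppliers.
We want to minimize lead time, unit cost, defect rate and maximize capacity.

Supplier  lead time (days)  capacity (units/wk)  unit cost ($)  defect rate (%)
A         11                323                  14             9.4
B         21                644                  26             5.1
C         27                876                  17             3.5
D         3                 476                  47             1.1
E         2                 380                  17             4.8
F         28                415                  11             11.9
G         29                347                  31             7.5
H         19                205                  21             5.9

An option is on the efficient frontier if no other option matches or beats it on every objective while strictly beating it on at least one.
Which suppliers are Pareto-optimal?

A, B, C, D, E, F

A: not dominated.
B: not dominated.
C: not dominated (best capacity).
D: not dominated (best defect rate).
E: not dominated (best lead time).
F: not dominated (best unit cost).
G: dominated by B (lead time 21≤29, capacity 644≥347, unit cost 26≤31, defect rate 5.1≤7.5).
H: dominated by E (lead time 2≤19, capacity 380≥205, unit cost 17≤21, defect rate 4.8≤5.9).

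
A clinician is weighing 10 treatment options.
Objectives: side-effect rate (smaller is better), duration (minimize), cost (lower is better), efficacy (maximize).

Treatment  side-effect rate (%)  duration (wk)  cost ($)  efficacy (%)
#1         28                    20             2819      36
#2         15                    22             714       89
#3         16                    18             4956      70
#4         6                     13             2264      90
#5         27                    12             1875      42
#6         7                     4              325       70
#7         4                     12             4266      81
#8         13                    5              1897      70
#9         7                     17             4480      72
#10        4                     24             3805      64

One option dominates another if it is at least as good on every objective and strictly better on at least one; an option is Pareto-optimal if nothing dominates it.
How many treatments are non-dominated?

#1: dominated by #4 (side-effect rate 6≤28, duration 13≤20, cost 2264≤2819, efficacy 90≥36).
#2: not dominated.
#3: dominated by #4 (side-effect rate 6≤16, duration 13≤18, cost 2264≤4956, efficacy 90≥70).
#4: not dominated (best efficacy).
#5: dominated by #6 (side-effect rate 7≤27, duration 4≤12, cost 325≤1875, efficacy 70≥42).
#6: not dominated (best duration).
#7: not dominated.
#8: dominated by #6 (side-effect rate 7≤13, duration 4≤5, cost 325≤1897, efficacy 70≥70).
#9: dominated by #4 (side-effect rate 6≤7, duration 13≤17, cost 2264≤4480, efficacy 90≥72).
#10: not dominated.
Pareto-optimal: #2, #4, #6, #7, #10 → 5.

5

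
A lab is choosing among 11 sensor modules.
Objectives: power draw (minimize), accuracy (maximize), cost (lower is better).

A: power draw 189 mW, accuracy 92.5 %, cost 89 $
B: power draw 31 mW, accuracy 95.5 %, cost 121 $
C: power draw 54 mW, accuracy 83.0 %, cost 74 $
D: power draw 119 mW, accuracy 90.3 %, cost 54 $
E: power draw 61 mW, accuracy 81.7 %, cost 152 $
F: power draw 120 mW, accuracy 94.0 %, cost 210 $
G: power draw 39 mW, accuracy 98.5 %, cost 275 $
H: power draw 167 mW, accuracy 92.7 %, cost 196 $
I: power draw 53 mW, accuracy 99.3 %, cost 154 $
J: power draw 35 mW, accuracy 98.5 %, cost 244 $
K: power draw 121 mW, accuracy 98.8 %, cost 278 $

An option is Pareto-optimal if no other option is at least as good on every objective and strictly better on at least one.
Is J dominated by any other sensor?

A: worse on power draw (189 vs 35).
B: worse on accuracy (95.5 vs 98.5).
C: worse on power draw (54 vs 35).
D: worse on power draw (119 vs 35).
E: worse on power draw (61 vs 35).
F: worse on power draw (120 vs 35).
G: worse on power draw (39 vs 35).
H: worse on power draw (167 vs 35).
I: worse on power draw (53 vs 35).
K: worse on power draw (121 vs 35).
No option is at least as good as J on every objective and strictly better on one.

No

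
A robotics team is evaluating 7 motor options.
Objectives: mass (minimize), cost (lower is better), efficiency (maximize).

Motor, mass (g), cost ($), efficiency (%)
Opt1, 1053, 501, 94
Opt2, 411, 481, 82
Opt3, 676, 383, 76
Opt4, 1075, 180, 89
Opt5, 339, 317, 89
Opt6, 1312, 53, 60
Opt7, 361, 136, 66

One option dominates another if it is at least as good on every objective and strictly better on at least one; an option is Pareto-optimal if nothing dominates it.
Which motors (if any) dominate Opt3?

Opt5

Opt5: mass 339≤676, cost 317≤383, efficiency 89≥76 — dominates Opt3.
Others (Opt1, Opt2, Opt4, Opt6, Opt7) are each worse than Opt3 on at least one objective.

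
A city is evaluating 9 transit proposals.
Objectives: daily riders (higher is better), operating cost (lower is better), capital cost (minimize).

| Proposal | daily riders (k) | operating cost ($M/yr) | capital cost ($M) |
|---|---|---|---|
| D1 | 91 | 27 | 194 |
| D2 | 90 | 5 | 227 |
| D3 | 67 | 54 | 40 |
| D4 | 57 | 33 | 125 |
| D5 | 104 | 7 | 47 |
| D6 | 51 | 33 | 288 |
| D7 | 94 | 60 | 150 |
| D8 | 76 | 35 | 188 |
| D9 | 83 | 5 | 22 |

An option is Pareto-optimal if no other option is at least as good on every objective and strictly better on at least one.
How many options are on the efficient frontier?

D1: dominated by D5 (daily riders 104≥91, operating cost 7≤27, capital cost 47≤194).
D2: not dominated.
D3: dominated by D9 (daily riders 83≥67, operating cost 5≤54, capital cost 22≤40).
D4: dominated by D5 (daily riders 104≥57, operating cost 7≤33, capital cost 47≤125).
D5: not dominated (best daily riders).
D6: dominated by D1 (daily riders 91≥51, operating cost 27≤33, capital cost 194≤288).
D7: dominated by D5 (daily riders 104≥94, operating cost 7≤60, capital cost 47≤150).
D8: dominated by D5 (daily riders 104≥76, operating cost 7≤35, capital cost 47≤188).
D9: not dominated (best capital cost).
Pareto-optimal: D2, D5, D9 → 3.

3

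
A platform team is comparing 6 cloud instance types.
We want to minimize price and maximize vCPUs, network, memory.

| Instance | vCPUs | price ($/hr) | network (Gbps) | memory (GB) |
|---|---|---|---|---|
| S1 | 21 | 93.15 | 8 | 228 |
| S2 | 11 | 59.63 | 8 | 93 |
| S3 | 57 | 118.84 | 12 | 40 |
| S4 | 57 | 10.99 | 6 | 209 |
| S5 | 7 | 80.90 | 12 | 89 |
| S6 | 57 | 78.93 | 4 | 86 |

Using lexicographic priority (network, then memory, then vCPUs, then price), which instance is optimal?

S5

First maximize network: best is 12, kept {S3, S5}.
Then maximize memory: best is 89, kept {S5}.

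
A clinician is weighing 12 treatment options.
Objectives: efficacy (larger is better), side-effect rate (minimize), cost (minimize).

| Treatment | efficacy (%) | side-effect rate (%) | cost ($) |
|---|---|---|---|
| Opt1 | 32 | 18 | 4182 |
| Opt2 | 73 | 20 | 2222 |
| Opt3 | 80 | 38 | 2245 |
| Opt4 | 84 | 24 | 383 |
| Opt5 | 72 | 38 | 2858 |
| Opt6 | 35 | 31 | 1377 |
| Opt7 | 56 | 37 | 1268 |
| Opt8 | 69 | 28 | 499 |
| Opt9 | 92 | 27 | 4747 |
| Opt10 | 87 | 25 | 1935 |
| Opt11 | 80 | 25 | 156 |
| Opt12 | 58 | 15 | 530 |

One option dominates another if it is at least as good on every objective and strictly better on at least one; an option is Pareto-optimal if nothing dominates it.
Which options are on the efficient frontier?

Opt1: dominated by Opt12 (efficacy 58≥32, side-effect rate 15≤18, cost 530≤4182).
Opt2: not dominated.
Opt3: dominated by Opt4 (efficacy 84≥80, side-effect rate 24≤38, cost 383≤2245).
Opt4: not dominated.
Opt5: dominated by Opt2 (efficacy 73≥72, side-effect rate 20≤38, cost 2222≤2858).
Opt6: dominated by Opt4 (efficacy 84≥35, side-effect rate 24≤31, cost 383≤1377).
Opt7: dominated by Opt4 (efficacy 84≥56, side-effect rate 24≤37, cost 383≤1268).
Opt8: dominated by Opt4 (efficacy 84≥69, side-effect rate 24≤28, cost 383≤499).
Opt9: not dominated (best efficacy).
Opt10: not dominated.
Opt11: not dominated (best cost).
Opt12: not dominated (best side-effect rate).

Opt2, Opt4, Opt9, Opt10, Opt11, Opt12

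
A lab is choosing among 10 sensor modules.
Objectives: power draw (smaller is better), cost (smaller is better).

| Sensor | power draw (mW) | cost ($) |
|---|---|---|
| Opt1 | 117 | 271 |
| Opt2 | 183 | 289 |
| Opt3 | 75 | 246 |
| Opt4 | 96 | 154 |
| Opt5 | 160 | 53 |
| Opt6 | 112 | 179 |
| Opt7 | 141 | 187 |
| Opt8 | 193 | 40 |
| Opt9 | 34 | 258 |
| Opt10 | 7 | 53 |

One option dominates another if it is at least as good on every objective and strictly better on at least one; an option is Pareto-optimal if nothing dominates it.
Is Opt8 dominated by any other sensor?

No

Opt1: worse on cost (271 vs 40).
Opt2: worse on cost (289 vs 40).
Opt3: worse on cost (246 vs 40).
Opt4: worse on cost (154 vs 40).
Opt5: worse on cost (53 vs 40).
Opt6: worse on cost (179 vs 40).
Opt7: worse on cost (187 vs 40).
Opt9: worse on cost (258 vs 40).
Opt10: worse on cost (53 vs 40).
No option is at least as good as Opt8 on every objective and strictly better on one.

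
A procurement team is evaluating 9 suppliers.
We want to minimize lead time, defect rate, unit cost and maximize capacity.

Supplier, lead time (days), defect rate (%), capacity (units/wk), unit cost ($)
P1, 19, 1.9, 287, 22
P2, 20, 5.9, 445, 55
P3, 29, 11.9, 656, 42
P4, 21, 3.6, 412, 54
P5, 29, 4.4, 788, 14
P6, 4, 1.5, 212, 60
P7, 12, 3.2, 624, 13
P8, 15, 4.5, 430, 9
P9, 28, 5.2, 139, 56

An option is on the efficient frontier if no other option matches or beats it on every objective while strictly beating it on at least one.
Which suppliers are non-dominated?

P1: not dominated.
P2: dominated by P7 (lead time 12≤20, defect rate 3.2≤5.9, capacity 624≥445, unit cost 13≤55).
P3: dominated by P5 (lead time 29≤29, defect rate 4.4≤11.9, capacity 788≥656, unit cost 14≤42).
P4: dominated by P7 (lead time 12≤21, defect rate 3.2≤3.6, capacity 624≥412, unit cost 13≤54).
P5: not dominated (best capacity).
P6: not dominated (best lead time).
P7: not dominated.
P8: not dominated (best unit cost).
P9: dominated by P1 (lead time 19≤28, defect rate 1.9≤5.2, capacity 287≥139, unit cost 22≤56).

P1, P5, P6, P7, P8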